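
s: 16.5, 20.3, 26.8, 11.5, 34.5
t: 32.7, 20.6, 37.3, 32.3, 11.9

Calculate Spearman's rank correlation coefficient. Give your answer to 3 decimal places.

-0.300

Rank s: 2, 3, 4, 1, 5
Rank t: 4, 2, 5, 3, 1
d = rank(s) − rank(t): -2, 1, -1, -2, 4; Σd² = 26
ρ = 1 − 6Σd² / [n(n²−1)] = 1 − 6×26 / (5×24) = 1 − 156/120 ≈ -0.300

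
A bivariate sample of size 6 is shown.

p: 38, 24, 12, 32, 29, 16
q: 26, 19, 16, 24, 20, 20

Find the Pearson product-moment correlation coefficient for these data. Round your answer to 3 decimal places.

0.892

n = 6, Σp = 151, Σq = 125, Σp² = 4285, Σq² = 2669, Σpq = 3304
nΣpq − ΣpΣq = 19824 − 18875 = 949
nΣp² − (Σp)² = 25710 − 22801 = 2909; nΣq² − (Σq)² = 16014 − 15625 = 389
r = 949 / √(2909 × 389) = 949 / 1063.7674 ≈ 0.892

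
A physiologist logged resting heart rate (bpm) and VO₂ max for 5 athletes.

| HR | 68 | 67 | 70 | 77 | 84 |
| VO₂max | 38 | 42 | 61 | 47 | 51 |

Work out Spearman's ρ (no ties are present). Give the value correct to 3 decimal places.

0.600

Rank HR: 2, 1, 3, 4, 5
Rank VO₂max: 1, 2, 5, 3, 4
d = rank(HR) − rank(VO₂max): 1, -1, -2, 1, 1; Σd² = 8
ρ = 1 − 6Σd² / [n(n²−1)] = 1 − 6×8 / (5×24) = 1 − 48/120 ≈ 0.600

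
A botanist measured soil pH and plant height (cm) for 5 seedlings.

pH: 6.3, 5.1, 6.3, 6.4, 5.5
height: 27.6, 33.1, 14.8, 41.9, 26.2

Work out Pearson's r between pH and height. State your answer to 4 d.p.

n = 5, Σx = 29.6, Σy = 143.6, Σx² = 176.6, Σy² = 4518.46, Σxy = 848.19
nΣxy − ΣxΣy = 4240.95 − 4250.56 = -9.61
nΣx² − (Σx)² = 883 − 876.16 = 6.84; nΣy² − (Σy)² = 22592.3 − 20620.96 = 1971.34
r = -9.61 / √(6.84 × 1971.34) = -9.61 / 116.1205 ≈ -0.0828

-0.0828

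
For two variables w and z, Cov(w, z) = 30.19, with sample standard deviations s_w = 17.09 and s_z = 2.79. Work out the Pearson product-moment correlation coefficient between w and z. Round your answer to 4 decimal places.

r = Cov(w,z) / (s_w · s_z) = 30.19 / (17.09 × 2.79)
  = 30.19 / 47.6811 ≈ 0.6332

0.6332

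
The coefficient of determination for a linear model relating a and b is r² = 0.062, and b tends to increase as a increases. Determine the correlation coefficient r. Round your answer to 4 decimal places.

|r| = √0.062 = 0.2490
The association is positive, so r = 0.2490.

0.2490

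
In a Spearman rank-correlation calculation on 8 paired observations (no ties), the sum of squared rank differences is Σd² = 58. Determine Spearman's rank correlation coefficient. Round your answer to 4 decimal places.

0.3095

ρ = 1 − 6Σd² / [n(n²−1)] = 1 − 6×58 / (8×63)
  = 1 − 348/504 = 1 − 0.69048 ≈ 0.3095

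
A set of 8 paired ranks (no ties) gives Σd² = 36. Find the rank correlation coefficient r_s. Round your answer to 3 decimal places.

ρ = 1 − 6Σd² / [n(n²−1)] = 1 − 6×36 / (8×63)
  = 1 − 216/504 = 1 − 0.4286 ≈ 0.571

0.571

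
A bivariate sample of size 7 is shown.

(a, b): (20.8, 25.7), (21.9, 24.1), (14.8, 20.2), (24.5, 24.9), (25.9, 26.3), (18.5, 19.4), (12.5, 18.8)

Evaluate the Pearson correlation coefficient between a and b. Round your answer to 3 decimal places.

n = 7, Σa = 138.9, Σb = 159.4, Σa² = 2900.85, Σb² = 3690.84, Σab = 3246.43
nΣab − ΣaΣb = 22725.01 − 22140.66 = 584.35
nΣa² − (Σa)² = 20305.95 − 19293.21 = 1012.74; nΣb² − (Σb)² = 25835.88 − 25408.36 = 427.52
r = 584.35 / √(1012.74 × 427.52) = 584.35 / 658.0020 ≈ 0.888

0.888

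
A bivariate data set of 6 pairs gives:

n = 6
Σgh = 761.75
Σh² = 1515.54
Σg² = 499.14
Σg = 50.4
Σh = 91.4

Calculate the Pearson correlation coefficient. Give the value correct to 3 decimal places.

r = (nΣgh − ΣgΣh) / √[(nΣg² − (Σg)²)(nΣh² − (Σh)²)]
Numerator: 6×761.75 − 50.4×91.4 = -36.06
Denominator: √[(2994.84 − 2540.16)(9093.24 − 8353.96)] = √[454.68 × 739.28] = 579.7722
r = -36.06 / 579.7722 ≈ -0.062

-0.062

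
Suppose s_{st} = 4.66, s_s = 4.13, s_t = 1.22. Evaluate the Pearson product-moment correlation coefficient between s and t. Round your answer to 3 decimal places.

r = Cov(s,t) / (s_s · s_t) = 4.66 / (4.13 × 1.22)
  = 4.66 / 5.0386 ≈ 0.925

0.925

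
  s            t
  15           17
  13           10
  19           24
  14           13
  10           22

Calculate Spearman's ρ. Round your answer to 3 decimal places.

0.400

Rank s: 4, 2, 5, 3, 1
Rank t: 3, 1, 5, 2, 4
d = rank(s) − rank(t): 1, 1, 0, 1, -3; Σd² = 12
ρ = 1 − 6Σd² / [n(n²−1)] = 1 − 6×12 / (5×24) = 1 − 72/120 ≈ 0.400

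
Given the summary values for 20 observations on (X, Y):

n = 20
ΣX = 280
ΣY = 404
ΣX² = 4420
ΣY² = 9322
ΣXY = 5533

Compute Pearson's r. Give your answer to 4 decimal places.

-0.1614

r = (nΣXY − ΣXΣY) / √[(nΣX² − (ΣX)²)(nΣY² − (ΣY)²)]
Numerator: 20×5533 − 280×404 = -2460
Denominator: √[(88400 − 78400)(186440 − 163216)] = √[10000 × 23224] = 15239.4226
r = -2460 / 15239.4226 ≈ -0.1614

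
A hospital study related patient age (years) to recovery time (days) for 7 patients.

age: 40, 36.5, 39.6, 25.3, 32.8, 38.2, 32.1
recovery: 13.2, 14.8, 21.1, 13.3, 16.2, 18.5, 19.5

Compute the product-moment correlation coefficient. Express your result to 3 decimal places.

n = 7, Σx = 244.5, Σy = 116.6, Σx² = 8705.99, Σy² = 2000.32, Σxy = 4104.26
nΣxy − ΣxΣy = 28729.82 − 28508.7 = 221.12
nΣx² − (Σx)² = 60941.93 − 59780.25 = 1161.68; nΣy² − (Σy)² = 14002.24 − 13595.56 = 406.68
r = 221.12 / √(1161.68 × 406.68) = 221.12 / 687.3369 ≈ 0.322

0.322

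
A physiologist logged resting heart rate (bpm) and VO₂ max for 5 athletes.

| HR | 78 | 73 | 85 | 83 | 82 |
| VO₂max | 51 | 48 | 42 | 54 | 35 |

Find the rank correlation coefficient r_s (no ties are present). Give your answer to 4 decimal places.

-0.1000

Rank HR: 2, 1, 5, 4, 3
Rank VO₂max: 4, 3, 2, 5, 1
d = rank(HR) − rank(VO₂max): -2, -2, 3, -1, 2; Σd² = 22
ρ = 1 − 6Σd² / [n(n²−1)] = 1 − 6×22 / (5×24) = 1 − 132/120 ≈ -0.1000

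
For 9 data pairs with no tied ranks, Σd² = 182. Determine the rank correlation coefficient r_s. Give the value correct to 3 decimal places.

-0.517

ρ = 1 − 6Σd² / [n(n²−1)] = 1 − 6×182 / (9×80)
  = 1 − 1092/720 = 1 − 1.5167 ≈ -0.517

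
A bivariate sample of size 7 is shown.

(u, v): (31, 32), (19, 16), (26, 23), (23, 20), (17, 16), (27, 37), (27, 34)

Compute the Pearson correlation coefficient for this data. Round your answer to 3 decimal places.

0.848

n = 7, Σu = 170, Σv = 178, Σu² = 4274, Σv² = 4990, Σuv = 4543
nΣuv − ΣuΣv = 31801 − 30260 = 1541
nΣu² − (Σu)² = 29918 − 28900 = 1018; nΣv² − (Σv)² = 34930 − 31684 = 3246
r = 1541 / √(1018 × 3246) = 1541 / 1817.8086 ≈ 0.848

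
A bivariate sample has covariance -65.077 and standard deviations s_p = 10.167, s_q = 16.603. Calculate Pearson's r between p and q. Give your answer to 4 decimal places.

r = Cov(p,q) / (s_p · s_q) = -65.077 / (10.167 × 16.603)
  = -65.077 / 168.8027 ≈ -0.3855

-0.3855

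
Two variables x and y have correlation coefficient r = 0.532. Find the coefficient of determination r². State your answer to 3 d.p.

0.283

r² = (0.532)² = 0.283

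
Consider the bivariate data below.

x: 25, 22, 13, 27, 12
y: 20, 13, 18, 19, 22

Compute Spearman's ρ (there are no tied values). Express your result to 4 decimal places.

-0.2000

Rank x: 4, 3, 2, 5, 1
Rank y: 4, 1, 2, 3, 5
d = rank(x) − rank(y): 0, 2, 0, 2, -4; Σd² = 24
ρ = 1 − 6Σd² / [n(n²−1)] = 1 − 6×24 / (5×24) = 1 − 144/120 ≈ -0.2000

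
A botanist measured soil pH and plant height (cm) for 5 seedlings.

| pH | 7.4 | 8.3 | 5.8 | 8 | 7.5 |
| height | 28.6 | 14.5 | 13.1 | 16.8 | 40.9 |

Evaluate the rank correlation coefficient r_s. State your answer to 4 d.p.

Rank pH: 2, 5, 1, 4, 3
Rank height: 4, 2, 1, 3, 5
d = rank(pH) − rank(height): -2, 3, 0, 1, -2; Σd² = 18
ρ = 1 − 6Σd² / [n(n²−1)] = 1 − 6×18 / (5×24) = 1 − 108/120 ≈ 0.1000

0.1000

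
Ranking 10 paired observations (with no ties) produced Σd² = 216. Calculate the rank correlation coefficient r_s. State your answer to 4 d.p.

ρ = 1 − 6Σd² / [n(n²−1)] = 1 − 6×216 / (10×99)
  = 1 − 1296/990 = 1 − 1.30909 ≈ -0.3091

-0.3091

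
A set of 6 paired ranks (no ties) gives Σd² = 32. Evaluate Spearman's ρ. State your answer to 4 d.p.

0.0857

ρ = 1 − 6Σd² / [n(n²−1)] = 1 − 6×32 / (6×35)
  = 1 − 192/210 = 1 − 0.91429 ≈ 0.0857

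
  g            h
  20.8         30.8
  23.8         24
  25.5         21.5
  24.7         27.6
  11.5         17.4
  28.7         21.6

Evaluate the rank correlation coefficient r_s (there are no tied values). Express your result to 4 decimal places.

Rank g: 2, 3, 5, 4, 1, 6
Rank h: 6, 4, 2, 5, 1, 3
d = rank(g) − rank(h): -4, -1, 3, -1, 0, 3; Σd² = 36
ρ = 1 − 6Σd² / [n(n²−1)] = 1 − 6×36 / (6×35) = 1 − 216/210 ≈ -0.0286

-0.0286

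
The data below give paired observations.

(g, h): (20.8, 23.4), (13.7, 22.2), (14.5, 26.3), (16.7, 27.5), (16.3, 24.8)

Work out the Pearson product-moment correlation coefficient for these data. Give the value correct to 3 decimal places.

n = 5, Σg = 82, Σh = 124.2, Σg² = 1375.16, Σh² = 3103.38, Σgh = 2035.7
nΣgh − ΣgΣh = 10178.5 − 10184.4 = -5.9
nΣg² − (Σg)² = 6875.8 − 6724 = 151.8; nΣh² − (Σh)² = 15516.9 − 15425.64 = 91.26
r = -5.9 / √(151.8 × 91.26) = -5.9 / 117.6999 ≈ -0.050

-0.050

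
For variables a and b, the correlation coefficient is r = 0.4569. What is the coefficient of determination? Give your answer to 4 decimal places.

r² = (0.4569)² = 0.2088

0.2088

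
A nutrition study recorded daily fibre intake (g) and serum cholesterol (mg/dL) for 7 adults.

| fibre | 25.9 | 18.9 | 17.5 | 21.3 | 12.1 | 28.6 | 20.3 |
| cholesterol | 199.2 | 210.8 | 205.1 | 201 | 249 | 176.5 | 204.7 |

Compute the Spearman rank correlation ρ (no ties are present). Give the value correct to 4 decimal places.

-0.9643

Rank fibre: 6, 3, 2, 5, 1, 7, 4
Rank cholesterol: 2, 6, 5, 3, 7, 1, 4
d = rank(fibre) − rank(cholesterol): 4, -3, -3, 2, -6, 6, 0; Σd² = 110
ρ = 1 − 6Σd² / [n(n²−1)] = 1 − 6×110 / (7×48) = 1 − 660/336 ≈ -0.9643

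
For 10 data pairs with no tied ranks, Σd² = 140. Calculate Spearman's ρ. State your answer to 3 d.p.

ρ = 1 − 6Σd² / [n(n²−1)] = 1 − 6×140 / (10×99)
  = 1 − 840/990 = 1 − 0.8485 ≈ 0.152

0.152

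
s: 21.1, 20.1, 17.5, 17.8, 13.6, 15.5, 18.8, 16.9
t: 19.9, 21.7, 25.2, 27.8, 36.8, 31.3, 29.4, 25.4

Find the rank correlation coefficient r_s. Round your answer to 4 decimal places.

-0.7857

Rank s: 8, 7, 4, 5, 1, 2, 6, 3
Rank t: 1, 2, 3, 5, 8, 7, 6, 4
d = rank(s) − rank(t): 7, 5, 1, 0, -7, -5, 0, -1; Σd² = 150
ρ = 1 − 6Σd² / [n(n²−1)] = 1 − 6×150 / (8×63) = 1 − 900/504 ≈ -0.7857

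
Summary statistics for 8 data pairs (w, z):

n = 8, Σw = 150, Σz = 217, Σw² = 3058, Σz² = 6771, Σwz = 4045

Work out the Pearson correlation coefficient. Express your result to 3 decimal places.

-0.051

r = (nΣwz − ΣwΣz) / √[(nΣw² − (Σw)²)(nΣz² − (Σz)²)]
Numerator: 8×4045 − 150×217 = -190
Denominator: √[(24464 − 22500)(54168 − 47089)] = √[1964 × 7079] = 3728.6936
r = -190 / 3728.6936 ≈ -0.051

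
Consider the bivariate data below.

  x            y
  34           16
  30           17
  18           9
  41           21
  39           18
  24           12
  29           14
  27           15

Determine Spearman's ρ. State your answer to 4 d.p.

Rank x: 6, 5, 1, 8, 7, 2, 4, 3
Rank y: 5, 6, 1, 8, 7, 2, 3, 4
d = rank(x) − rank(y): 1, -1, 0, 0, 0, 0, 1, -1; Σd² = 4
ρ = 1 − 6Σd² / [n(n²−1)] = 1 − 6×4 / (8×63) = 1 − 24/504 ≈ 0.9524

0.9524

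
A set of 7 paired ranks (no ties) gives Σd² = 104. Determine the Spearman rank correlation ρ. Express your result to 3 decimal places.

ρ = 1 − 6Σd² / [n(n²−1)] = 1 − 6×104 / (7×48)
  = 1 − 624/336 = 1 − 1.8571 ≈ -0.857

-0.857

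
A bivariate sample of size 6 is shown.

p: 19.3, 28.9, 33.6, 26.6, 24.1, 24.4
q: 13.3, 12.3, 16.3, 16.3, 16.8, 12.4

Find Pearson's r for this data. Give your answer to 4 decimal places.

n = 6, Σp = 156.9, Σq = 87.4, Σp² = 4220.39, Σq² = 1295.56, Σpq = 2300.86
nΣpq − ΣpΣq = 13805.16 − 13713.06 = 92.1
nΣp² − (Σp)² = 25322.34 − 24617.61 = 704.73; nΣq² − (Σq)² = 7773.36 − 7638.76 = 134.6
r = 92.1 / √(704.73 × 134.6) = 92.1 / 307.9881 ≈ 0.2990

0.2990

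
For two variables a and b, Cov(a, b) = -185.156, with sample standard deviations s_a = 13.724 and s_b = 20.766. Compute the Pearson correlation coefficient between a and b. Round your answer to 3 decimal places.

-0.650

r = Cov(a,b) / (s_a · s_b) = -185.156 / (13.724 × 20.766)
  = -185.156 / 284.9926 ≈ -0.650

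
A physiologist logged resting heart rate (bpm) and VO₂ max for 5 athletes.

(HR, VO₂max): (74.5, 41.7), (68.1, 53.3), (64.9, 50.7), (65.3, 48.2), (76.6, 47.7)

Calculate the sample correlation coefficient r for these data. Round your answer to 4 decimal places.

n = 5, Σx = 349.4, Σy = 241.6, Σx² = 24531.52, Σy² = 11748.8, Σxy = 16828.09
nΣxy − ΣxΣy = 84140.45 − 84415.04 = -274.59
nΣx² − (Σx)² = 122657.6 − 122080.36 = 577.24; nΣy² − (Σy)² = 58744 − 58370.56 = 373.44
r = -274.59 / √(577.24 × 373.44) = -274.59 / 464.2892 ≈ -0.5914

-0.5914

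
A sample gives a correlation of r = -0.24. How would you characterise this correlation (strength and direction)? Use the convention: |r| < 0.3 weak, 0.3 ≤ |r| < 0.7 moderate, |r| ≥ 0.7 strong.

weak negative

r = -0.24 < 0 so the relationship is negative.
|r| = 0.24, which falls in the weak range.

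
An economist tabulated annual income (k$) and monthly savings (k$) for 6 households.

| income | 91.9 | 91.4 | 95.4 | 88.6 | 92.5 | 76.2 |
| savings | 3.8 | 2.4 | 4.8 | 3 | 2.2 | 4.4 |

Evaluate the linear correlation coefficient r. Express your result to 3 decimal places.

n = 6, Σx = 536, Σy = 20.6, Σx² = 48113.38, Σy² = 76.44, Σxy = 1831.08
nΣxy − ΣxΣy = 10986.48 − 11041.6 = -55.12
nΣx² − (Σx)² = 288680.28 − 287296 = 1384.28; nΣy² − (Σy)² = 458.64 − 424.36 = 34.28
r = -55.12 / √(1384.28 × 34.28) = -55.12 / 217.8374 ≈ -0.253

-0.253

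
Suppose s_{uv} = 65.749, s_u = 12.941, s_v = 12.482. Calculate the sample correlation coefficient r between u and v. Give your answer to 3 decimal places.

0.407

r = Cov(u,v) / (s_u · s_v) = 65.749 / (12.941 × 12.482)
  = 65.749 / 161.5296 ≈ 0.407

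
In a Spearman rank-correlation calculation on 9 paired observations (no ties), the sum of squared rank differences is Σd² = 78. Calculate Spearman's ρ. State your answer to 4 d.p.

ρ = 1 − 6Σd² / [n(n²−1)] = 1 − 6×78 / (9×80)
  = 1 − 468/720 = 1 − 0.65000 ≈ 0.3500

0.3500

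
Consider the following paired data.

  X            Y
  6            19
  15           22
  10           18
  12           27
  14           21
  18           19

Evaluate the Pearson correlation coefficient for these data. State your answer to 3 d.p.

n = 6, ΣX = 75, ΣY = 126, ΣX² = 1025, ΣY² = 2700, ΣXY = 1584
nΣXY − ΣXΣY = 9504 − 9450 = 54
nΣX² − (ΣX)² = 6150 − 5625 = 525; nΣY² − (ΣY)² = 16200 − 15876 = 324
r = 54 / √(525 × 324) = 54 / 412.4318 ≈ 0.131

0.131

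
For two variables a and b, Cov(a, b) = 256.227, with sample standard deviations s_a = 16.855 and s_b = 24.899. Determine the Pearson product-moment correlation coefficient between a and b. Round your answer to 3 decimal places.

0.611

r = Cov(a,b) / (s_a · s_b) = 256.227 / (16.855 × 24.899)
  = 256.227 / 419.6726 ≈ 0.611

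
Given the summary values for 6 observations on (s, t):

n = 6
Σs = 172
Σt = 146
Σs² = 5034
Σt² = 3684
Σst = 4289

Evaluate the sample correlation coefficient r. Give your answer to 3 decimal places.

r = (nΣst − ΣsΣt) / √[(nΣs² − (Σs)²)(nΣt² − (Σt)²)]
Numerator: 6×4289 − 172×146 = 622
Denominator: √[(30204 − 29584)(22104 − 21316)] = √[620 × 788] = 698.9707
r = 622 / 698.9707 ≈ 0.890

0.890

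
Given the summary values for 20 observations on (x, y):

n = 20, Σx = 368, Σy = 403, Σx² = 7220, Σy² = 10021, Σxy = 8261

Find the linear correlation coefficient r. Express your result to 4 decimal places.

r = (nΣxy − ΣxΣy) / √[(nΣx² − (Σx)²)(nΣy² − (Σy)²)]
Numerator: 20×8261 − 368×403 = 16916
Denominator: √[(144400 − 135424)(200420 − 162409)] = √[8976 × 38011] = 18471.2408
r = 16916 / 18471.2408 ≈ 0.9158

0.9158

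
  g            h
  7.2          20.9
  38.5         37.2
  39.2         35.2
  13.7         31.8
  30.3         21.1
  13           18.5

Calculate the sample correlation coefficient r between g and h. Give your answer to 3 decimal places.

n = 6, Σg = 141.9, Σh = 164.7, Σg² = 4345.51, Σh² = 4858.39, Σgh = 4278.01
nΣgh − ΣgΣh = 25668.06 − 23370.93 = 2297.13
nΣg² − (Σg)² = 26073.06 − 20135.61 = 5937.45; nΣh² − (Σh)² = 29150.34 − 27126.09 = 2024.25
r = 2297.13 / √(5937.45 × 2024.25) = 2297.13 / 3466.8261 ≈ 0.663

0.663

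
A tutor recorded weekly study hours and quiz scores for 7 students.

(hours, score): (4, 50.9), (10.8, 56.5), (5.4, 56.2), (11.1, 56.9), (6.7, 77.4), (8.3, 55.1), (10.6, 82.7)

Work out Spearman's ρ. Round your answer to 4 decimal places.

0.5357

Rank hours: 1, 6, 2, 7, 3, 4, 5
Rank score: 1, 4, 3, 5, 6, 2, 7
d = rank(hours) − rank(score): 0, 2, -1, 2, -3, 2, -2; Σd² = 26
ρ = 1 − 6Σd² / [n(n²−1)] = 1 − 6×26 / (7×48) = 1 − 156/336 ≈ 0.5357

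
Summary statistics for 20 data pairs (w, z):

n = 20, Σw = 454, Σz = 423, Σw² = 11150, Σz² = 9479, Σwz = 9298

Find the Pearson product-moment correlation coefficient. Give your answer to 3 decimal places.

r = (nΣwz − ΣwΣz) / √[(nΣw² − (Σw)²)(nΣz² − (Σz)²)]
Numerator: 20×9298 − 454×423 = -6082
Denominator: √[(223000 − 206116)(189580 − 178929)] = √[16884 × 10651] = 13410.1262
r = -6082 / 13410.1262 ≈ -0.454

-0.454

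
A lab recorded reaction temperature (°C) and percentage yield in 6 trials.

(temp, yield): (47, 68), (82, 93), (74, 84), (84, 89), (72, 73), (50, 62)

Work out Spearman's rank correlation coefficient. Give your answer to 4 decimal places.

Rank temp: 1, 5, 4, 6, 3, 2
Rank yield: 2, 6, 4, 5, 3, 1
d = rank(temp) − rank(yield): -1, -1, 0, 1, 0, 1; Σd² = 4
ρ = 1 − 6Σd² / [n(n²−1)] = 1 − 6×4 / (6×35) = 1 − 24/210 ≈ 0.8857

0.8857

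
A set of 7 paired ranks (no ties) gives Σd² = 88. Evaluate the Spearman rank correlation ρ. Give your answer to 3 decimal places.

ρ = 1 − 6Σd² / [n(n²−1)] = 1 − 6×88 / (7×48)
  = 1 − 528/336 = 1 − 1.5714 ≈ -0.571

-0.571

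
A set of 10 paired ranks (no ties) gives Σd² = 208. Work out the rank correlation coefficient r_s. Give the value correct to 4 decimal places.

ρ = 1 − 6Σd² / [n(n²−1)] = 1 − 6×208 / (10×99)
  = 1 − 1248/990 = 1 − 1.26061 ≈ -0.2606

-0.2606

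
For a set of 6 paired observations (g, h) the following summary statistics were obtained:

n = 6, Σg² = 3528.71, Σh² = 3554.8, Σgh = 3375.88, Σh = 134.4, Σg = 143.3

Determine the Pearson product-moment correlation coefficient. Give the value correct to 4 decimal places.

r = (nΣgh − ΣgΣh) / √[(nΣg² − (Σg)²)(nΣh² − (Σh)²)]
Numerator: 6×3375.88 − 143.3×134.4 = 995.76
Denominator: √[(21172.26 − 20534.89)(21328.8 − 18063.36)] = √[637.37 × 3265.44] = 1442.6689
r = 995.76 / 1442.6689 ≈ 0.6902

0.6902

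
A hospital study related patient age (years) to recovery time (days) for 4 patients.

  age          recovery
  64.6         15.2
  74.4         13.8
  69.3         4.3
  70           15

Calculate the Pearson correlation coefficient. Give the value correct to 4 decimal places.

-0.0612

n = 4, Σx = 278.3, Σy = 48.3, Σx² = 19411.01, Σy² = 664.97, Σxy = 3356.63
nΣxy − ΣxΣy = 13426.52 − 13441.89 = -15.37
nΣx² − (Σx)² = 77644.04 − 77450.89 = 193.15; nΣy² − (Σy)² = 2659.88 − 2332.89 = 326.99
r = -15.37 / √(193.15 × 326.99) = -15.37 / 251.3128 ≈ -0.0612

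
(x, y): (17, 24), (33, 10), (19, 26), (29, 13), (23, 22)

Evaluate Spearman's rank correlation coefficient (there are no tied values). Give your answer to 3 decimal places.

Rank x: 1, 5, 2, 4, 3
Rank y: 4, 1, 5, 2, 3
d = rank(x) − rank(y): -3, 4, -3, 2, 0; Σd² = 38
ρ = 1 − 6Σd² / [n(n²−1)] = 1 − 6×38 / (5×24) = 1 − 228/120 ≈ -0.900

-0.900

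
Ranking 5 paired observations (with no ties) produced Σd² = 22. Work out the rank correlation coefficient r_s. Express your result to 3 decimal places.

-0.100

ρ = 1 − 6Σd² / [n(n²−1)] = 1 − 6×22 / (5×24)
  = 1 − 132/120 = 1 − 1.1000 ≈ -0.100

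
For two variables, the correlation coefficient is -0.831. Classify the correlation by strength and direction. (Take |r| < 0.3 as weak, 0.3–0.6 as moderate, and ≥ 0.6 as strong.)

strong negative

r = -0.831 < 0 so the relationship is negative.
|r| = 0.831, which falls in the strong range.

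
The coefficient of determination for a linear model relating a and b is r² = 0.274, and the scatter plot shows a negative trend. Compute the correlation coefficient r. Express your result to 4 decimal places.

-0.5235

|r| = √0.274 = 0.5235
The association is negative, so r = −0.5235.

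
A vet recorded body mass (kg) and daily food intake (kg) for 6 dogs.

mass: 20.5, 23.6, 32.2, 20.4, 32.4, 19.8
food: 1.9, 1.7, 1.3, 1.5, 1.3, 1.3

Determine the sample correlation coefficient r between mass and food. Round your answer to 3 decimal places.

-0.526

n = 6, Σx = 148.9, Σy = 9, Σx² = 3872.01, Σy² = 13.82, Σxy = 219.39
nΣxy − ΣxΣy = 1316.34 − 1340.1 = -23.76
nΣx² − (Σx)² = 23232.06 − 22171.21 = 1060.85; nΣy² − (Σy)² = 82.92 − 81 = 1.92
r = -23.76 / √(1060.85 × 1.92) = -23.76 / 45.1313 ≈ -0.526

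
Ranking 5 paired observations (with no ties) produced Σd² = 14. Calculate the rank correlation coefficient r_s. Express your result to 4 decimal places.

0.3000

ρ = 1 − 6Σd² / [n(n²−1)] = 1 − 6×14 / (5×24)
  = 1 − 84/120 = 1 − 0.70000 ≈ 0.3000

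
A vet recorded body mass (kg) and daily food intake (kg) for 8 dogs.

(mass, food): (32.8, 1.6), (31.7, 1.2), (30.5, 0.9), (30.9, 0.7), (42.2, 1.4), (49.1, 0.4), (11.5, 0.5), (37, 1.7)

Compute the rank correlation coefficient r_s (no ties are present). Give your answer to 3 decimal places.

Rank mass: 5, 4, 2, 3, 7, 8, 1, 6
Rank food: 7, 5, 4, 3, 6, 1, 2, 8
d = rank(mass) − rank(food): -2, -1, -2, 0, 1, 7, -1, -2; Σd² = 64
ρ = 1 − 6Σd² / [n(n²−1)] = 1 − 6×64 / (8×63) = 1 − 384/504 ≈ 0.238

0.238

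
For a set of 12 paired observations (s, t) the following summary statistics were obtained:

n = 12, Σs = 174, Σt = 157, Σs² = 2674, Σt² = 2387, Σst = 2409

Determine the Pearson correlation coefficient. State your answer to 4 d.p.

0.5910

r = (nΣst − ΣsΣt) / √[(nΣs² − (Σs)²)(nΣt² − (Σt)²)]
Numerator: 12×2409 − 174×157 = 1590
Denominator: √[(32088 − 30276)(28644 − 24649)] = √[1812 × 3995] = 2690.5278
r = 1590 / 2690.5278 ≈ 0.5910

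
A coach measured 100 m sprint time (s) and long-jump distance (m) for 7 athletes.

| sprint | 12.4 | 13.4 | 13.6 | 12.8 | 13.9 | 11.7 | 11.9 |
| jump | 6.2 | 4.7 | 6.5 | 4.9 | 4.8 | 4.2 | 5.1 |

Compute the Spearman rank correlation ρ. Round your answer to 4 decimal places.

0.2143

Rank sprint: 3, 5, 6, 4, 7, 1, 2
Rank jump: 6, 2, 7, 4, 3, 1, 5
d = rank(sprint) − rank(jump): -3, 3, -1, 0, 4, 0, -3; Σd² = 44
ρ = 1 − 6Σd² / [n(n²−1)] = 1 − 6×44 / (7×48) = 1 − 264/336 ≈ 0.2143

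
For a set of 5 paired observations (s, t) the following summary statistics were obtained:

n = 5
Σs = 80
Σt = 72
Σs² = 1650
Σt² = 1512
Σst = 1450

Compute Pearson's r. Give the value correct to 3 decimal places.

0.711

r = (nΣst − ΣsΣt) / √[(nΣs² − (Σs)²)(nΣt² − (Σt)²)]
Numerator: 5×1450 − 80×72 = 1490
Denominator: √[(8250 − 6400)(7560 − 5184)] = √[1850 × 2376] = 2096.5686
r = 1490 / 2096.5686 ≈ 0.711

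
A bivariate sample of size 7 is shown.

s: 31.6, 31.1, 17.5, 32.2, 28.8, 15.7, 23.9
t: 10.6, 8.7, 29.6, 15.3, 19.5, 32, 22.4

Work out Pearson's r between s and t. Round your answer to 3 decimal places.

-0.948

n = 7, Σs = 180.8, Σt = 138.1, Σs² = 4956, Σt² = 3204.31, Σst = 3215.55
nΣst − ΣsΣt = 22508.85 − 24968.48 = -2459.63
nΣs² − (Σs)² = 34692 − 32688.64 = 2003.36; nΣt² − (Σt)² = 22430.17 − 19071.61 = 3358.56
r = -2459.63 / √(2003.36 × 3358.56) = -2459.63 / 2593.9169 ≈ -0.948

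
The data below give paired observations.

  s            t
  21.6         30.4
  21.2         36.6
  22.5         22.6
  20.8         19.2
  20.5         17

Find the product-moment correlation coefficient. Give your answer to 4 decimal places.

0.2696

n = 5, Σs = 106.6, Σt = 125.8, Σs² = 2275.14, Σt² = 3432.12, Σst = 2688.92
nΣst − ΣsΣt = 13444.6 − 13410.28 = 34.32
nΣs² − (Σs)² = 11375.7 − 11363.56 = 12.14; nΣt² − (Σt)² = 17160.6 − 15825.64 = 1334.96
r = 34.32 / √(12.14 × 1334.96) = 34.32 / 127.3044 ≈ 0.2696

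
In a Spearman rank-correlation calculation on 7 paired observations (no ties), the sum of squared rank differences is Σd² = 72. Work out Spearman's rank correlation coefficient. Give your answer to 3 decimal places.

ρ = 1 − 6Σd² / [n(n²−1)] = 1 − 6×72 / (7×48)
  = 1 − 432/336 = 1 − 1.2857 ≈ -0.286

-0.286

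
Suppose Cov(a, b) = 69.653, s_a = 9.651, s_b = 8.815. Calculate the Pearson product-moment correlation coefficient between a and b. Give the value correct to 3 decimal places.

0.819

r = Cov(a,b) / (s_a · s_b) = 69.653 / (9.651 × 8.815)
  = 69.653 / 85.0736 ≈ 0.819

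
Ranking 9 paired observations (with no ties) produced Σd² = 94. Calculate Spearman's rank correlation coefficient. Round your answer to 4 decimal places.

0.2167

ρ = 1 − 6Σd² / [n(n²−1)] = 1 − 6×94 / (9×80)
  = 1 − 564/720 = 1 − 0.78333 ≈ 0.2167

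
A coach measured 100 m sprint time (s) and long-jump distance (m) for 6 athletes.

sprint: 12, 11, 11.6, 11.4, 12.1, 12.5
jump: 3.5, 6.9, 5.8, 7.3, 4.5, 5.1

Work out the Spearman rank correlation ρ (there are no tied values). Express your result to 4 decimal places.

-0.7143

Rank sprint: 4, 1, 3, 2, 5, 6
Rank jump: 1, 5, 4, 6, 2, 3
d = rank(sprint) − rank(jump): 3, -4, -1, -4, 3, 3; Σd² = 60
ρ = 1 − 6Σd² / [n(n²−1)] = 1 − 6×60 / (6×35) = 1 − 360/210 ≈ -0.7143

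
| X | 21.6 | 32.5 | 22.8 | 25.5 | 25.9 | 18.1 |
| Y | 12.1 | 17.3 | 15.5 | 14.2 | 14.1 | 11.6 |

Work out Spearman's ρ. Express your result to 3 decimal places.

0.771

Rank X: 2, 6, 3, 4, 5, 1
Rank Y: 2, 6, 5, 4, 3, 1
d = rank(X) − rank(Y): 0, 0, -2, 0, 2, 0; Σd² = 8
ρ = 1 − 6Σd² / [n(n²−1)] = 1 − 6×8 / (6×35) = 1 − 48/210 ≈ 0.771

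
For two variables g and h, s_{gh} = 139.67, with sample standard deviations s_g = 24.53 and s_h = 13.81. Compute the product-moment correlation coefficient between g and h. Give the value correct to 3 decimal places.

r = Cov(g,h) / (s_g · s_h) = 139.67 / (24.53 × 13.81)
  = 139.67 / 338.7593 ≈ 0.412

0.412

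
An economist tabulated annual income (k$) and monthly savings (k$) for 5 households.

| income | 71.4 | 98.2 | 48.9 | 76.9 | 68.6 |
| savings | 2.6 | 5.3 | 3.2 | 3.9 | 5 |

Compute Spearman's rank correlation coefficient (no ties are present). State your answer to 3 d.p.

0.500

Rank income: 3, 5, 1, 4, 2
Rank savings: 1, 5, 2, 3, 4
d = rank(income) − rank(savings): 2, 0, -1, 1, -2; Σd² = 10
ρ = 1 − 6Σd² / [n(n²−1)] = 1 − 6×10 / (5×24) = 1 − 60/120 ≈ 0.500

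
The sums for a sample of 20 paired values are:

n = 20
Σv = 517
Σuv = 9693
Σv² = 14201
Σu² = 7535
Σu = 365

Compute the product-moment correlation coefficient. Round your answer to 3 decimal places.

r = (nΣuv − ΣuΣv) / √[(nΣu² − (Σu)²)(nΣv² − (Σv)²)]
Numerator: 20×9693 − 365×517 = 5155
Denominator: √[(150700 − 133225)(284020 − 267289)] = √[17475 × 16731] = 17098.9539
r = 5155 / 17098.9539 ≈ 0.301

0.301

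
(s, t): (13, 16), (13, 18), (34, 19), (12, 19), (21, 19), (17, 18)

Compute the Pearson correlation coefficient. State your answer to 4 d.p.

n = 6, Σs = 110, Σt = 109, Σs² = 2368, Σt² = 1987, Σst = 2021
nΣst − ΣsΣt = 12126 − 11990 = 136
nΣs² − (Σs)² = 14208 − 12100 = 2108; nΣt² − (Σt)² = 11922 − 11881 = 41
r = 136 / √(2108 × 41) = 136 / 293.9864 ≈ 0.4626

0.4626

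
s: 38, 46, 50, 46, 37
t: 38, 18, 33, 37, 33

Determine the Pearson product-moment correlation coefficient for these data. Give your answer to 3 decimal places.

-0.306

n = 5, Σs = 217, Σt = 159, Σs² = 9545, Σt² = 5315, Σst = 6845
nΣst − ΣsΣt = 34225 − 34503 = -278
nΣs² − (Σs)² = 47725 − 47089 = 636; nΣt² − (Σt)² = 26575 − 25281 = 1294
r = -278 / √(636 × 1294) = -278 / 907.1847 ≈ -0.306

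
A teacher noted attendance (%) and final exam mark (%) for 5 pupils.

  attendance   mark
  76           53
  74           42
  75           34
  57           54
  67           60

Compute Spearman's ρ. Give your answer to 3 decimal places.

Rank attendance: 5, 3, 4, 1, 2
Rank mark: 3, 2, 1, 4, 5
d = rank(attendance) − rank(mark): 2, 1, 3, -3, -3; Σd² = 32
ρ = 1 − 6Σd² / [n(n²−1)] = 1 − 6×32 / (5×24) = 1 − 192/120 ≈ -0.600

-0.600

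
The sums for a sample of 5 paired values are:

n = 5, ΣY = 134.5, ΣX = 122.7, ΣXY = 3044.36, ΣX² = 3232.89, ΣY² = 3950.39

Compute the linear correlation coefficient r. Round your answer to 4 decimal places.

r = (nΣXY − ΣXΣY) / √[(nΣX² − (ΣX)²)(nΣY² − (ΣY)²)]
Numerator: 5×3044.36 − 122.7×134.5 = -1281.35
Denominator: √[(16164.45 − 15055.29)(19751.95 − 18090.25)] = √[1109.16 × 1661.7] = 1357.6049
r = -1281.35 / 1357.6049 ≈ -0.9438

-0.9438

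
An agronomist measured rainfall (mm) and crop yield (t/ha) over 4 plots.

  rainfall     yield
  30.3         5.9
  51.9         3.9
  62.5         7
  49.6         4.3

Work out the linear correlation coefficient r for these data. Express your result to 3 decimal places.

0.121

n = 4, Σx = 194.3, Σy = 21.1, Σx² = 9978.11, Σy² = 117.51, Σxy = 1031.96
nΣxy − ΣxΣy = 4127.84 − 4099.73 = 28.11
nΣx² − (Σx)² = 39912.44 − 37752.49 = 2159.95; nΣy² − (Σy)² = 470.04 − 445.21 = 24.83
r = 28.11 / √(2159.95 × 24.83) = 28.11 / 231.5849 ≈ 0.121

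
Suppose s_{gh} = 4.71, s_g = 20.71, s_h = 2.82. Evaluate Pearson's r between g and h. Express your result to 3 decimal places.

r = Cov(g,h) / (s_g · s_h) = 4.71 / (20.71 × 2.82)
  = 4.71 / 58.4022 ≈ 0.081

0.081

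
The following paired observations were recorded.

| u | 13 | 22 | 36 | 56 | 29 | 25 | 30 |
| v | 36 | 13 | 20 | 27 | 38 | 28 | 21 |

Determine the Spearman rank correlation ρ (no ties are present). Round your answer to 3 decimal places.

-0.214

Rank u: 1, 2, 6, 7, 4, 3, 5
Rank v: 6, 1, 2, 4, 7, 5, 3
d = rank(u) − rank(v): -5, 1, 4, 3, -3, -2, 2; Σd² = 68
ρ = 1 − 6Σd² / [n(n²−1)] = 1 − 6×68 / (7×48) = 1 − 408/336 ≈ -0.214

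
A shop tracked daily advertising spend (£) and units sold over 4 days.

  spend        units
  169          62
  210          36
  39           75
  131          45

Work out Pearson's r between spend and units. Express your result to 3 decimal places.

-0.803

n = 4, Σx = 549, Σy = 218, Σx² = 91343, Σy² = 12790, Σxy = 26858
nΣxy − ΣxΣy = 107432 − 119682 = -12250
nΣx² − (Σx)² = 365372 − 301401 = 63971; nΣy² − (Σy)² = 51160 − 47524 = 3636
r = -12250 / √(63971 × 3636) = -12250 / 15251.1821 ≈ -0.803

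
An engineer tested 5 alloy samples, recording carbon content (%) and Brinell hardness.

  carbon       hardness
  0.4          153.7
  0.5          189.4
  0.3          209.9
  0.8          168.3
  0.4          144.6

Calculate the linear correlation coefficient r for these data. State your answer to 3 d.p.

-0.195

n = 5, Σx = 2.4, Σy = 865.9, Σx² = 1.3, Σy² = 152788.11, Σxy = 411.63
nΣxy − ΣxΣy = 2058.15 − 2078.16 = -20.01
nΣx² − (Σx)² = 6.5 − 5.76 = 0.74; nΣy² − (Σy)² = 763940.55 − 749782.81 = 14157.74
r = -20.01 / √(0.74 × 14157.74) = -20.01 / 102.3559 ≈ -0.195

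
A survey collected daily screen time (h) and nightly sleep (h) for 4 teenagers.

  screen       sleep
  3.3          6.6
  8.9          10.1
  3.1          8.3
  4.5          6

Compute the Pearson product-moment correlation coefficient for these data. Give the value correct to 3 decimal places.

0.731

n = 4, Σx = 19.8, Σy = 31, Σx² = 119.96, Σy² = 250.46, Σxy = 164.4
nΣxy − ΣxΣy = 657.6 − 613.8 = 43.8
nΣx² − (Σx)² = 479.84 − 392.04 = 87.8; nΣy² − (Σy)² = 1001.84 − 961 = 40.84
r = 43.8 / √(87.8 × 40.84) = 43.8 / 59.8811 ≈ 0.731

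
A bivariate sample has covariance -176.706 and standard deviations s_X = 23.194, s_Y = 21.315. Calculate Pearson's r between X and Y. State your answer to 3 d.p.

-0.357

r = Cov(X,Y) / (s_X · s_Y) = -176.706 / (23.194 × 21.315)
  = -176.706 / 494.3801 ≈ -0.357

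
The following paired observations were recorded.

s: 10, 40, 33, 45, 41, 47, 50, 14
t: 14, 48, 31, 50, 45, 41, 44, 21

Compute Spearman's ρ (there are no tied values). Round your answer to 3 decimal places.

Rank s: 1, 4, 3, 6, 5, 7, 8, 2
Rank t: 1, 7, 3, 8, 6, 4, 5, 2
d = rank(s) − rank(t): 0, -3, 0, -2, -1, 3, 3, 0; Σd² = 32
ρ = 1 − 6Σd² / [n(n²−1)] = 1 − 6×32 / (8×63) = 1 − 192/504 ≈ 0.619

0.619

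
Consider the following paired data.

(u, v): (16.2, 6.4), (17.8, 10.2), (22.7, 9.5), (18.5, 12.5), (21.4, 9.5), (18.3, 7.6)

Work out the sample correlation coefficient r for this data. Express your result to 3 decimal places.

0.307

n = 6, Σu = 114.9, Σv = 55.7, Σu² = 2229.67, Σv² = 539.51, Σuv = 1074.52
nΣuv − ΣuΣv = 6447.12 − 6399.93 = 47.19
nΣu² − (Σu)² = 13378.02 − 13202.01 = 176.01; nΣv² − (Σv)² = 3237.06 − 3102.49 = 134.57
r = 47.19 / √(176.01 × 134.57) = 47.19 / 153.9015 ≈ 0.307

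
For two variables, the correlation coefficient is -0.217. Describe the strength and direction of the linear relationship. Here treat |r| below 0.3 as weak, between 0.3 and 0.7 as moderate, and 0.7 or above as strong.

weak negative

r = -0.217 < 0 so the relationship is negative.
|r| = 0.217, which falls in the weak range.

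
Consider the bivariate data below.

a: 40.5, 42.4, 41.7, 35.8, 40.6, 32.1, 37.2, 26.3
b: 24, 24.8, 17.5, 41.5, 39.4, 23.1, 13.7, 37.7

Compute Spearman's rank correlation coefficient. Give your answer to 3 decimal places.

-0.143

Rank a: 5, 8, 7, 3, 6, 2, 4, 1
Rank b: 4, 5, 2, 8, 7, 3, 1, 6
d = rank(a) − rank(b): 1, 3, 5, -5, -1, -1, 3, -5; Σd² = 96
ρ = 1 − 6Σd² / [n(n²−1)] = 1 − 6×96 / (8×63) = 1 − 576/504 ≈ -0.143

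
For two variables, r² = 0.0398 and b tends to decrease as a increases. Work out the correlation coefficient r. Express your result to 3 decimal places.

-0.199

|r| = √0.0398 = 0.199
The association is negative, so r = −0.199.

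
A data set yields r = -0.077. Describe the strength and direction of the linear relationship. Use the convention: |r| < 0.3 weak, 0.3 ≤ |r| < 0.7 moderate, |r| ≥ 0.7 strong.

weak negative

r = -0.077 < 0 so the relationship is negative.
|r| = 0.077, which falls in the weak range.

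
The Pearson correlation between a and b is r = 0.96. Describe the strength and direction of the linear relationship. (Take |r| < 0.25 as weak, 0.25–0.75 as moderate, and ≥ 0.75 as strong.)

strong positive

r = 0.96 > 0 so the relationship is positive.
|r| = 0.96, which falls in the strong range.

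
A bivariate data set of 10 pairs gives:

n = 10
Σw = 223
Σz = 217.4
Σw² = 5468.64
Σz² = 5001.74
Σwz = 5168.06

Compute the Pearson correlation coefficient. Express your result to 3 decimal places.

0.866

r = (nΣwz − ΣwΣz) / √[(nΣw² − (Σw)²)(nΣz² − (Σz)²)]
Numerator: 10×5168.06 − 223×217.4 = 3200.4
Denominator: √[(54686.4 − 49729)(50017.4 − 47262.76)] = √[4957.4 × 2754.64] = 3695.3826
r = 3200.4 / 3695.3826 ≈ 0.866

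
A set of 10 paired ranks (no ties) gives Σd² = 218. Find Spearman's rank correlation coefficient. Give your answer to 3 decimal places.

-0.321

ρ = 1 − 6Σd² / [n(n²−1)] = 1 − 6×218 / (10×99)
  = 1 − 1308/990 = 1 − 1.3212 ≈ -0.321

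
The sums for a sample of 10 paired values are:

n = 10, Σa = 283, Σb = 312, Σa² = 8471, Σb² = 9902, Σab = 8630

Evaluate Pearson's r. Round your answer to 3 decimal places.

r = (nΣab − ΣaΣb) / √[(nΣa² − (Σa)²)(nΣb² − (Σb)²)]
Numerator: 10×8630 − 283×312 = -1996
Denominator: √[(84710 − 80089)(99020 − 97344)] = √[4621 × 1676] = 2782.9474
r = -1996 / 2782.9474 ≈ -0.717

-0.717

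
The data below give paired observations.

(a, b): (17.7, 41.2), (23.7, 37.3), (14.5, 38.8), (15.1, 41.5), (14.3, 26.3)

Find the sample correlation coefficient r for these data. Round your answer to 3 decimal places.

n = 5, Σa = 85.3, Σb = 185.1, Σa² = 1517.73, Σb² = 7008.11, Σab = 3178.59
nΣab − ΣaΣb = 15892.95 − 15789.03 = 103.92
nΣa² − (Σa)² = 7588.65 − 7276.09 = 312.56; nΣb² − (Σb)² = 35040.55 − 34262.01 = 778.54
r = 103.92 / √(312.56 × 778.54) = 103.92 / 493.2955 ≈ 0.211

0.211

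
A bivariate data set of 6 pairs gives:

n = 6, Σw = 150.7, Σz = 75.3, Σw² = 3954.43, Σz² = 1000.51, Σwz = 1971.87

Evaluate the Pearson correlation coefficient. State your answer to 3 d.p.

r = (nΣwz − ΣwΣz) / √[(nΣw² − (Σw)²)(nΣz² − (Σz)²)]
Numerator: 6×1971.87 − 150.7×75.3 = 483.51
Denominator: √[(23726.58 − 22710.49)(6003.06 − 5670.09)] = √[1016.09 × 332.97] = 581.6593
r = 483.51 / 581.6593 ≈ 0.831

0.831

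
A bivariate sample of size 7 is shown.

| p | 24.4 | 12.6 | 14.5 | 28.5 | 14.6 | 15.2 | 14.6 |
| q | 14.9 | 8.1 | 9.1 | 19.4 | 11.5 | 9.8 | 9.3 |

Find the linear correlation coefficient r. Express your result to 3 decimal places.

0.971

n = 7, Σp = 124.4, Σq = 82.1, Σp² = 2433.98, Σq² = 1061.57, Σpq = 1603.11
nΣpq − ΣpΣq = 11221.77 − 10213.24 = 1008.53
nΣp² − (Σp)² = 17037.86 − 15475.36 = 1562.5; nΣq² − (Σq)² = 7430.99 − 6740.41 = 690.58
r = 1008.53 / √(1562.5 × 690.58) = 1008.53 / 1038.7643 ≈ 0.971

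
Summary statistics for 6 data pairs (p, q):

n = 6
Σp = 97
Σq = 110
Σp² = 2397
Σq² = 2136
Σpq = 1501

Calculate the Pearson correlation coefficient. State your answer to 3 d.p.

-0.882

r = (nΣpq − ΣpΣq) / √[(nΣp² − (Σp)²)(nΣq² − (Σq)²)]
Numerator: 6×1501 − 97×110 = -1664
Denominator: √[(14382 − 9409)(12816 − 12100)] = √[4973 × 716] = 1886.9732
r = -1664 / 1886.9732 ≈ -0.882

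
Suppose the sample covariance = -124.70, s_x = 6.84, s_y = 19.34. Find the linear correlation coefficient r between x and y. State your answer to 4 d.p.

-0.9427

r = Cov(x,y) / (s_x · s_y) = -124.70 / (6.84 × 19.34)
  = -124.70 / 132.2856 ≈ -0.9427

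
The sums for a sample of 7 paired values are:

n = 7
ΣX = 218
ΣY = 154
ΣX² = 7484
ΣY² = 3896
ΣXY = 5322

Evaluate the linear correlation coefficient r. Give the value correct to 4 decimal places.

0.8853

r = (nΣXY − ΣXΣY) / √[(nΣX² − (ΣX)²)(nΣY² − (ΣY)²)]
Numerator: 7×5322 − 218×154 = 3682
Denominator: √[(52388 − 47524)(27272 − 23716)] = √[4864 × 3556] = 4158.8922
r = 3682 / 4158.8922 ≈ 0.8853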